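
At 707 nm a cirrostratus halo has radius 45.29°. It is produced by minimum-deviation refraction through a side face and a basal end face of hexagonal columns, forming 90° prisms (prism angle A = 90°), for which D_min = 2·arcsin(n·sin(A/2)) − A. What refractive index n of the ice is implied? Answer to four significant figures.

Rearranging: n = sin((D_min + A)/2) / sin(A/2).
(D_min + A)/2 = (45.29° + 90°)/2 = 67.645°.
n = sin 67.645° / sin 45° = 0.9248 / 0.7071 = 1.3079.

1.308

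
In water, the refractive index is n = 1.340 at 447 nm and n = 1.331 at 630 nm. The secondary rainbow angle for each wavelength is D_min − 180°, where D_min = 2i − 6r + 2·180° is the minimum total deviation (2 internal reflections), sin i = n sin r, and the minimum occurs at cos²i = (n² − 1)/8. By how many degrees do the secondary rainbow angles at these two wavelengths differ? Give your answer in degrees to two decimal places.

2.34°

At 447 nm (n = 1.340): cos²i = 0.09945 → i = 71.618°, r = 45.088°, D_min = 232.709°, rainbow angle = 52.709°.
At 630 nm (n = 1.331): cos²i = 0.09645 → i = 71.907°, r = 45.575°, D_min = 230.365°, rainbow angle = 50.365°.
Angular width = |52.709° − 50.365°| = 2.344°.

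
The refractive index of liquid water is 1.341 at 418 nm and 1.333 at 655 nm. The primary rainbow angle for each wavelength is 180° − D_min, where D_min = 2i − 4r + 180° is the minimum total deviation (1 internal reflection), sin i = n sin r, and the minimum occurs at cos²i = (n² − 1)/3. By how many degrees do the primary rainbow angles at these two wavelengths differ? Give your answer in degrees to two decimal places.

At 418 nm (n = 1.341): cos²i = 0.26609 → i = 58.946°, r = 39.705°, D_min = 139.071°, rainbow angle = 40.929°.
At 655 nm (n = 1.333): cos²i = 0.25896 → i = 59.410°, r = 40.225°, D_min = 137.922°, rainbow angle = 42.078°.
Angular width = |40.929° − 42.078°| = 1.149°.

1.15°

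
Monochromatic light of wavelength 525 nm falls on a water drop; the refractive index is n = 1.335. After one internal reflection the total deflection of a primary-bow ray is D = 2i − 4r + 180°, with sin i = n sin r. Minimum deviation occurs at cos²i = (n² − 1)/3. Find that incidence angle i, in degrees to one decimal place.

59.3°

cos²i = (1.335² − 1)/3 = (1.78222 − 1)/3 = 0.26074.
cos i = 0.51063, so i = 59.294°.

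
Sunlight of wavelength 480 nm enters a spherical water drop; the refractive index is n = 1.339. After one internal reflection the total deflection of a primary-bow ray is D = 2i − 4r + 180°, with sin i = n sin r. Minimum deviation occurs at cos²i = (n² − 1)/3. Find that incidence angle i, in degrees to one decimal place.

cos²i = (1.339² − 1)/3 = (1.79292 − 1)/3 = 0.26431.
cos i = 0.51411, so i = 59.062°.

59.1°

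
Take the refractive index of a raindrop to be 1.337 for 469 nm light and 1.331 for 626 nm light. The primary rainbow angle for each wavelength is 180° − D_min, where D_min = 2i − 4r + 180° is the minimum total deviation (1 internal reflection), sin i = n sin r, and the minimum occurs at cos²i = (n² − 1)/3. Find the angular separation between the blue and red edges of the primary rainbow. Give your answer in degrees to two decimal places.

At 469 nm (n = 1.337): cos²i = 0.26252 → i = 59.178°, r = 39.964°, D_min = 138.500°, rainbow angle = 41.500°.
At 626 nm (n = 1.331): cos²i = 0.25719 → i = 59.527°, r = 40.356°, D_min = 137.630°, rainbow angle = 42.370°.
Angular width = |41.500° − 42.370°| = 0.870°.

0.87°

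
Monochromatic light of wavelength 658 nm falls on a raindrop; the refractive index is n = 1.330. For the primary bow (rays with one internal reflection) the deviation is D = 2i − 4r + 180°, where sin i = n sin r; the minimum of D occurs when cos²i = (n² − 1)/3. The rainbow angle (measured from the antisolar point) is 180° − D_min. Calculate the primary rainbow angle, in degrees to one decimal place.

cos²i = (1.76890 − 1)/3 = 0.25630; i = arccos(0.50626) = 59.585°.
sin r = sin 59.585°/1.330 = 0.64841; r = 40.422°.
D_min = 2·59.585° − 4·40.422° + 180° = 137.484°.
Rainbow angle = 180° − D_min = 42.516°.

42.5°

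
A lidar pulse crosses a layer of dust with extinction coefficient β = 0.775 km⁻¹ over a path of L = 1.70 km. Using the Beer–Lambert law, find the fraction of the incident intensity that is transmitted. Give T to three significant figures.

0.268

τ = β·L = 0.775 × 1.70 = 1.3175.
T = exp(−1.3175) = 0.2678.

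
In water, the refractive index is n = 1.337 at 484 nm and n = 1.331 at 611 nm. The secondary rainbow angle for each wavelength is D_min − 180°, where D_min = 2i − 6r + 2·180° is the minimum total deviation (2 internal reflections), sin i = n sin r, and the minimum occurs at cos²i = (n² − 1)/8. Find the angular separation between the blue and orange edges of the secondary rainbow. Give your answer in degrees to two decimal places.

At 484 nm (n = 1.337): cos²i = 0.09845 → i = 71.714°, r = 45.249°, D_min = 231.934°, rainbow angle = 51.934°.
At 611 nm (n = 1.331): cos²i = 0.09645 → i = 71.907°, r = 45.575°, D_min = 230.365°, rainbow angle = 50.365°.
Angular width = |51.934° − 50.365°| = 1.569°.

1.57°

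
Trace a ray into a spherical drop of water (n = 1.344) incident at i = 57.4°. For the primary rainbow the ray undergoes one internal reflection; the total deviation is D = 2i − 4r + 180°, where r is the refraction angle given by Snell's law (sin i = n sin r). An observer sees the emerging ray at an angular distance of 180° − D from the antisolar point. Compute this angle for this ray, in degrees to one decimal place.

40.5°

sin r = sin 57.4° / 1.344 = 0.8425/1.344 = 0.6268; r = 38.82°.
D = 2·57.4° − 4·38.82° + 180° = 114.80° − 155.26° + 180° = 139.54°.
Angle from antisolar point = 180° − D = 40.46°.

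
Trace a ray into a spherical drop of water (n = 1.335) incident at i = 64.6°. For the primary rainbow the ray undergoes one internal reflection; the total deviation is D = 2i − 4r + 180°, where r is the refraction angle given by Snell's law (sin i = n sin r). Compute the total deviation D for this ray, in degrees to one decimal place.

138.9°

sin r = sin 64.6° / 1.335 = 0.9033/1.335 = 0.6767; r = 42.58°.
D = 2·64.6° − 4·42.58° + 180° = 129.20° − 170.33° + 180° = 138.87°.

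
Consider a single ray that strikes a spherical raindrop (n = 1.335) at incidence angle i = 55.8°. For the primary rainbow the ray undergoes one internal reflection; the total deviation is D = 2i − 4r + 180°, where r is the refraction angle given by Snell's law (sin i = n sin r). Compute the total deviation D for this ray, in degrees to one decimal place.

138.5°

sin r = sin 55.8° / 1.335 = 0.8271/1.335 = 0.6195; r = 38.28°.
D = 2·55.8° − 4·38.28° + 180° = 111.60° − 153.13° + 180° = 138.47°.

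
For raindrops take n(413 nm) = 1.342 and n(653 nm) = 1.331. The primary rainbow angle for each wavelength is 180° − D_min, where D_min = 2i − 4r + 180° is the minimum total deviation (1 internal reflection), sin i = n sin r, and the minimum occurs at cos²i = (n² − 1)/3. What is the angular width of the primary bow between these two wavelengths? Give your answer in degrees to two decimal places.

At 413 nm (n = 1.342): cos²i = 0.26699 → i = 58.888°, r = 39.641°, D_min = 139.213°, rainbow angle = 40.787°.
At 653 nm (n = 1.331): cos²i = 0.25719 → i = 59.527°, r = 40.356°, D_min = 137.630°, rainbow angle = 42.370°.
Angular width = |40.787° − 42.370°| = 1.583°.

1.58°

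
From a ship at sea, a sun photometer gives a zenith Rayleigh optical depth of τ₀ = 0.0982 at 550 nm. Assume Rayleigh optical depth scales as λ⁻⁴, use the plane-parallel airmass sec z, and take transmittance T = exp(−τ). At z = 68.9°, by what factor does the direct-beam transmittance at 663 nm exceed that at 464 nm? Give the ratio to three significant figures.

1.51

Airmass: sec 68.9° = 2.7778.
τ(663 nm) = 0.0982 × (550/663)⁴ × 2.7778 = 0.0982 × 0.4736 × 2.7778 = 0.1292.
τ(464 nm) = 0.0982 × (550/464)⁴ × 2.7778 = 0.0982 × 1.9741 × 2.7778 = 0.5385.
T(663)/T(464) = exp(τ_B − τ_A) = exp(0.4093) = 1.5058.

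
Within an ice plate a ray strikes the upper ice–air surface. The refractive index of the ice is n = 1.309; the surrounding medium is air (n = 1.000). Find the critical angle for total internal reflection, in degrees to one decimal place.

49.8°

sin θ_c = n_air / n = 1.000 / 1.309 = 0.7639.
θ_c = arcsin(0.7639) = 49.81°.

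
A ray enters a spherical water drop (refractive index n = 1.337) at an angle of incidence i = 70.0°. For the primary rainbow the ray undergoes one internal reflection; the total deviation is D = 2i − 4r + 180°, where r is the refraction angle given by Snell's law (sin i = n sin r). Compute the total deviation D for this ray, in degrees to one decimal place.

sin r = sin 70.0° / 1.337 = 0.9397/1.337 = 0.7028; r = 44.66°.
D = 2·70.0° − 4·44.66° + 180° = 140.00° − 178.62° + 180° = 141.38°.

141.4°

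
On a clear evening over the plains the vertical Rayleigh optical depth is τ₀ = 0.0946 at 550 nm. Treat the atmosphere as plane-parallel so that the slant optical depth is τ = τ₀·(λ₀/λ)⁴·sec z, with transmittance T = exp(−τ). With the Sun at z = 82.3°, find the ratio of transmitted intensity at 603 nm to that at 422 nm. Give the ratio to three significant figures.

4.70

Airmass: sec 82.3° = 7.4635.
τ(603 nm) = 0.0946 × (550/603)⁴ × 7.4635 = 0.0946 × 0.6921 × 7.4635 = 0.4887.
τ(422 nm) = 0.0946 × (550/422)⁴ × 7.4635 = 0.0946 × 2.8854 × 7.4635 = 2.0372.
T(603)/T(422) = exp(τ_B − τ_A) = exp(1.5485) = 4.7045.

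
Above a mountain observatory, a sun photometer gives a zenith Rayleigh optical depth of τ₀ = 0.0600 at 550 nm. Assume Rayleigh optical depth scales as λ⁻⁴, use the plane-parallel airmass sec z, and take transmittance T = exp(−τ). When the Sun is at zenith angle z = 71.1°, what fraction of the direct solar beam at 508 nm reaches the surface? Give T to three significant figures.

sec 71.1° = 3.0872.
τ = 0.0600 × (550/508)⁴ × 3.0872 = 0.0600 × 1.3740 × 3.0872 = 0.2545.
T = exp(−0.2545) = 0.7753.

0.775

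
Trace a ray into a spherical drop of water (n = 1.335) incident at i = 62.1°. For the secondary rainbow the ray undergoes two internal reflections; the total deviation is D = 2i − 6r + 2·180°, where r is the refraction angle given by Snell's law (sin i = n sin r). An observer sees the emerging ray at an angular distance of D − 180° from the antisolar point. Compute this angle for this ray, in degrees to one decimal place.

55.5°

sin r = sin 62.1° / 1.335 = 0.8838/1.335 = 0.6620; r = 41.45°.
D = 2·62.1° − 6·41.45° + 2·180° = 124.20° − 248.71° + 360° = 235.49°.
Angle from antisolar point = D − 180° = 55.49°.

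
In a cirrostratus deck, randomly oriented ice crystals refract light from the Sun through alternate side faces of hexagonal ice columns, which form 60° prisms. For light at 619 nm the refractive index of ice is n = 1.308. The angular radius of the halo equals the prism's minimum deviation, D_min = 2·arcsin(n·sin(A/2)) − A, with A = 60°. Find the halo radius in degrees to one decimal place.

21.7°

n·sin(A/2) = 1.308 × sin 30° = 1.308 × 0.5000 = 0.6540.
D_min = 2·arcsin(0.6540) − 60° = 2 × 40.844° − 60° = 21.688°.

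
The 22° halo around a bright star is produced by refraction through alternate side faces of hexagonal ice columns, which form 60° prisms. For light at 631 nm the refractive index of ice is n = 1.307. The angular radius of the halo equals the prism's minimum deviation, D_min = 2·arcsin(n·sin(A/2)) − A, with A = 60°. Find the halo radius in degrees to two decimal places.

21.61°

n·sin(A/2) = 1.307 × sin 30° = 1.307 × 0.5000 = 0.6535.
D_min = 2·arcsin(0.6535) − 60° = 2 × 40.806° − 60° = 21.612°.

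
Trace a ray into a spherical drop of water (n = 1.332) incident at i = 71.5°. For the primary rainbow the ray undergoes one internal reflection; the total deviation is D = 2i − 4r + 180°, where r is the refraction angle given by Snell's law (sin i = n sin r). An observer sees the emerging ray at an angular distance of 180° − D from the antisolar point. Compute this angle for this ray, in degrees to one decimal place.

38.6°

sin r = sin 71.5° / 1.332 = 0.9483/1.332 = 0.7120; r = 45.39°.
D = 2·71.5° − 4·45.39° + 180° = 143.00° − 181.58° + 180° = 141.42°.
Angle from antisolar point = 180° − D = 38.58°.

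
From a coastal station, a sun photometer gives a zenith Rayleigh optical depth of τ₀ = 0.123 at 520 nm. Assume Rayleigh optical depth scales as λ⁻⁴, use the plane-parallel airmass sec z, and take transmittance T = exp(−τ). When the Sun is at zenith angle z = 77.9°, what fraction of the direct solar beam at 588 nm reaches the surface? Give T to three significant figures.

sec 77.9° = 4.7706.
τ = 0.123 × (520/588)⁴ × 4.7706 = 0.123 × 0.6117 × 4.7706 = 0.3589.
T = exp(−0.3589) = 0.6984.

0.698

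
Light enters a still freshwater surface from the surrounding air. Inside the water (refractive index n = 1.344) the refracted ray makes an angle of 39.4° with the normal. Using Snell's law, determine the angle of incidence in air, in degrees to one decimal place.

Snell: sin θ_i = n · sin θ_r = 1.344 × sin 39.4° = 1.344 × 0.6347 = 0.8531.
θ_i = arcsin(0.8531) = 58.55°.

58.5°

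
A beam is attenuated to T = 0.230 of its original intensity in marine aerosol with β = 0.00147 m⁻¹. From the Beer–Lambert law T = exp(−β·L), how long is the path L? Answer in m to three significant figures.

Beer–Lambert: T = exp(−βL) ⇒ L = −ln(T)/β = −ln(0.230)/0.00147 = 1.4697/0.00147 = 999.8 m.

1000 m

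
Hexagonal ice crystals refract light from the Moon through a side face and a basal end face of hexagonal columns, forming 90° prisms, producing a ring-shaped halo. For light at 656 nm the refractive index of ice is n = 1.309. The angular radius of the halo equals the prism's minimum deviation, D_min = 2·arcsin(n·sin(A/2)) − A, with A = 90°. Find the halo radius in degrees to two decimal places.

45.52°

n·sin(A/2) = 1.309 × sin 45° = 1.309 × 0.7071 = 0.9256.
D_min = 2·arcsin(0.9256) − 90° = 2 × 67.759° − 90° = 45.519°.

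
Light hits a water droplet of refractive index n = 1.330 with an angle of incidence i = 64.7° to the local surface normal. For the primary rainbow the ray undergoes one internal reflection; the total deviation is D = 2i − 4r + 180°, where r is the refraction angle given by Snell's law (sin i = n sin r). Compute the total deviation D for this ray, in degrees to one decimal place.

sin r = sin 64.7° / 1.330 = 0.9041/1.330 = 0.6798; r = 42.82°.
D = 2·64.7° − 4·42.82° + 180° = 129.40° − 171.30° + 180° = 138.10°.

138.1°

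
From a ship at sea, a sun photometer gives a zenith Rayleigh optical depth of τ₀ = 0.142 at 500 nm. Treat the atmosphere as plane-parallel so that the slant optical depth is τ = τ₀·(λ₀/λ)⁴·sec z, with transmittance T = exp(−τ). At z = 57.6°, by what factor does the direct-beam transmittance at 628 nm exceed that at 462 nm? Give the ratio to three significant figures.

Airmass: sec 57.6° = 1.8663.
τ(628 nm) = 0.142 × (500/628)⁴ × 1.8663 = 0.142 × 0.4018 × 1.8663 = 0.1065.
τ(462 nm) = 0.142 × (500/462)⁴ × 1.8663 = 0.142 × 1.3719 × 1.8663 = 0.3636.
T(628)/T(462) = exp(τ_B − τ_A) = exp(0.2571) = 1.2931.

1.29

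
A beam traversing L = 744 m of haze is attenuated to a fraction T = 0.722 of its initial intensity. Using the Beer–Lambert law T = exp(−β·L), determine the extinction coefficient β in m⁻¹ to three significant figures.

Beer–Lambert: T = exp(−βL) ⇒ β = −ln(T)/L = −ln(0.722)/744 = 0.3257/744 = 0.0004378 m⁻¹.

0.000438 m⁻¹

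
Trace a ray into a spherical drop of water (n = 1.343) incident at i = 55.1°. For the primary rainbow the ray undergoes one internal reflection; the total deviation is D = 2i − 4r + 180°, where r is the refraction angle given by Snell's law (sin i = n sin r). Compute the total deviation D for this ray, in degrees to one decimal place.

sin r = sin 55.1° / 1.343 = 0.8202/1.343 = 0.6107; r = 37.64°.
D = 2·55.1° − 4·37.64° + 180° = 110.20° − 150.56° + 180° = 139.64°.

139.6°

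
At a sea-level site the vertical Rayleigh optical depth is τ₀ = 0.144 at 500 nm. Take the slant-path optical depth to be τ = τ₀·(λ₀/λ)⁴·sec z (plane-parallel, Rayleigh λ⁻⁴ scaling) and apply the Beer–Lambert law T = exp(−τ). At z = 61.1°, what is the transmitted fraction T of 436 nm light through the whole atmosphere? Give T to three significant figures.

sec 61.1° = 2.0692.
τ = 0.144 × (500/436)⁴ × 2.0692 = 0.144 × 1.7296 × 2.0692 = 0.5153.
T = exp(−0.5153) = 0.5973.

0.597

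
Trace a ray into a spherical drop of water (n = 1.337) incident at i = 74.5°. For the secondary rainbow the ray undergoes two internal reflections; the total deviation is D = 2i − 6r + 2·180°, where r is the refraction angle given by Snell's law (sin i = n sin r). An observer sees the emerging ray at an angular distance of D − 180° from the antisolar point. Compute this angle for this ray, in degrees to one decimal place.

52.3°

sin r = sin 74.5° / 1.337 = 0.9636/1.337 = 0.7207; r = 46.12°.
D = 2·74.5° − 6·46.12° + 2·180° = 149.00° − 276.69° + 360° = 232.31°.
Angle from antisolar point = D − 180° = 52.31°.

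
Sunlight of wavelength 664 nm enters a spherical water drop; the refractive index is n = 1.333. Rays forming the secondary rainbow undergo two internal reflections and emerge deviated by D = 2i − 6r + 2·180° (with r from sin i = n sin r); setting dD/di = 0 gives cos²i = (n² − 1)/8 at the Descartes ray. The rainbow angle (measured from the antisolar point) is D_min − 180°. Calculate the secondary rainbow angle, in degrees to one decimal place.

50.9°

cos²i = (1.77689 − 1)/8 = 0.09711; i = arccos(0.31163) = 71.843°.
sin r = sin 71.843°/1.333 = 0.71283; r = 45.466°.
D_min = 2·71.843° − 6·45.466° + 360° = 230.891°.
Rainbow angle = D_min − 180° = 50.891°.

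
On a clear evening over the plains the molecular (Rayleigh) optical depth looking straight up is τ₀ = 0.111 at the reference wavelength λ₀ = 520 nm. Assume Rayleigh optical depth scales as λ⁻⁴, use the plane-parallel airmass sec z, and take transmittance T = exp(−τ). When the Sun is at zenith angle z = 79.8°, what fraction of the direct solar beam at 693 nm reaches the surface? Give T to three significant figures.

0.820

sec 79.8° = 5.6470.
τ = 0.111 × (520/693)⁴ × 5.6470 = 0.111 × 0.3170 × 5.6470 = 0.1987.
T = exp(−0.1987) = 0.8198.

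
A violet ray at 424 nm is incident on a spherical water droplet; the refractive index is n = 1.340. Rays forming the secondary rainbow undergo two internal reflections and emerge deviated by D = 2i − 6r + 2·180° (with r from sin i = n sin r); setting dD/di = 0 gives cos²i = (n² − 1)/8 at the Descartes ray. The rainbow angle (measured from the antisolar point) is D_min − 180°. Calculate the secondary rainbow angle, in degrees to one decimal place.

cos²i = (1.79560 − 1)/8 = 0.09945; i = arccos(0.31536) = 71.618°.
sin r = sin 71.618°/1.340 = 0.70819; r = 45.088°.
D_min = 2·71.618° − 6·45.088° + 360° = 232.709°.
Rainbow angle = D_min − 180° = 52.709°.

52.7°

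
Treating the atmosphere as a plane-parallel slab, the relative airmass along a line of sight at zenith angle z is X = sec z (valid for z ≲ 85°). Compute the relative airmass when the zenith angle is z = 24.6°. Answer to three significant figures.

X = sec z = 1/cos 24.6° = 1/0.9092 = 1.0998.

1.10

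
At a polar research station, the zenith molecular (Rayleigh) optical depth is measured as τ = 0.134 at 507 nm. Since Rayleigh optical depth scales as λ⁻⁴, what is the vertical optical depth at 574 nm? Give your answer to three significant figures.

τ(574 nm) = τ(507 nm) × (507/574)⁴ = 0.134 × (0.8833)⁴ = 0.134 × 0.6087 = 0.0816.

0.0816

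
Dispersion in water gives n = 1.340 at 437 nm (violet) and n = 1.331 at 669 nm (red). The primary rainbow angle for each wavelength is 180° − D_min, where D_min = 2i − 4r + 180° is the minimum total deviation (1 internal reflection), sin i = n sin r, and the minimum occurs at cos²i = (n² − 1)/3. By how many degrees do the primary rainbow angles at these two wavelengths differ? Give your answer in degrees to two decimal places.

1.30°

At 437 nm (n = 1.340): cos²i = 0.26520 → i = 59.004°, r = 39.770°, D_min = 138.929°, rainbow angle = 41.071°.
At 669 nm (n = 1.331): cos²i = 0.25719 → i = 59.527°, r = 40.356°, D_min = 137.630°, rainbow angle = 42.370°.
Angular width = |41.071° − 42.370°| = 1.299°.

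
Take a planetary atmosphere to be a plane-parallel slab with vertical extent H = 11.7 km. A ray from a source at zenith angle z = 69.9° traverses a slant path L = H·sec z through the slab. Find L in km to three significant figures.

34.0 km

sec z = 1/cos 69.9° = 2.9099.
L = 11.7 × 2.9099 = 34.045 km.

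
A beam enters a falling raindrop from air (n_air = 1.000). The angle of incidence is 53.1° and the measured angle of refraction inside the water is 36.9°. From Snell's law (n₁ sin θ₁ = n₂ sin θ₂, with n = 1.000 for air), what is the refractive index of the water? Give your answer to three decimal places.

1.332

n = sin θ_i / sin θ_r = sin 53.1° / sin 36.9° = 0.7997 / 0.6004 = 1.3319.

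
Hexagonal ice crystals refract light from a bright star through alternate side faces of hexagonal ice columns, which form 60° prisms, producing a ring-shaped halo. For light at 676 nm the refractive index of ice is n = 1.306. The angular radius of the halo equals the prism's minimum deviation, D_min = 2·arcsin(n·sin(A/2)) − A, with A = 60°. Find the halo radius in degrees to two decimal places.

n·sin(A/2) = 1.306 × sin 30° = 1.306 × 0.5000 = 0.6530.
D_min = 2·arcsin(0.6530) − 60° = 2 × 40.768° − 60° = 21.536°.

21.54°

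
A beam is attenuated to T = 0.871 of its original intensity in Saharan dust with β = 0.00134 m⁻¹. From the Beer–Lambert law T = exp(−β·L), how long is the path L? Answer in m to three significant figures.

103 m

Beer–Lambert: T = exp(−βL) ⇒ L = −ln(T)/β = −ln(0.871)/0.00134 = 0.1381/0.00134 = 103.1 m.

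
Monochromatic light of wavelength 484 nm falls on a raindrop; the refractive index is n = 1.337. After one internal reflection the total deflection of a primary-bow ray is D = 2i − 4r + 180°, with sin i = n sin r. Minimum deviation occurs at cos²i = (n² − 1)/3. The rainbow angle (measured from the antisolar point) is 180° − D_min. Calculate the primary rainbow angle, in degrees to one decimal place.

41.5°

cos²i = (1.78757 − 1)/3 = 0.26252; i = arccos(0.51237) = 59.178°.
sin r = sin 59.178°/1.337 = 0.64231; r = 39.964°.
D_min = 2·59.178° − 4·39.964° + 180° = 138.500°.
Rainbow angle = 180° − D_min = 41.500°.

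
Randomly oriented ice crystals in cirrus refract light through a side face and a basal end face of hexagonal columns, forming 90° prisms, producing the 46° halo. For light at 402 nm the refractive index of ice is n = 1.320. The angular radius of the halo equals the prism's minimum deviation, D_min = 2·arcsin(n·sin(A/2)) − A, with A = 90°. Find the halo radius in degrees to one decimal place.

n·sin(A/2) = 1.320 × sin 45° = 1.320 × 0.7071 = 0.9334.
D_min = 2·arcsin(0.9334) − 90° = 2 × 68.968° − 90° = 47.936°.

47.9°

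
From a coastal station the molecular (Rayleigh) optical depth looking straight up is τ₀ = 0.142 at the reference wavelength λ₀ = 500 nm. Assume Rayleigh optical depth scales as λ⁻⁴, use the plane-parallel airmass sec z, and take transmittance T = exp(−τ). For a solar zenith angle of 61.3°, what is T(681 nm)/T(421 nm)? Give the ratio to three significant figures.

Airmass: sec 61.3° = 2.0824.
τ(681 nm) = 0.142 × (500/681)⁴ × 2.0824 = 0.142 × 0.2906 × 2.0824 = 0.0859.
τ(421 nm) = 0.142 × (500/421)⁴ × 2.0824 = 0.142 × 1.9895 × 2.0824 = 0.5883.
T(681)/T(421) = exp(τ_B − τ_A) = exp(0.5024) = 1.6526.

1.65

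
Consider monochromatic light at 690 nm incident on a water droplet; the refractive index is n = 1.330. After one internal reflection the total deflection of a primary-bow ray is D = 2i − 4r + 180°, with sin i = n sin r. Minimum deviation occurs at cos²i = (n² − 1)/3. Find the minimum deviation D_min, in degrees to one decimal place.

cos²i = (1.76890 − 1)/3 = 0.25630; i = arccos(0.50626) = 59.585°.
sin r = sin 59.585°/1.330 = 0.64841; r = 40.422°.
D_min = 2·59.585° − 4·40.422° + 180° = 137.484°.

137.5°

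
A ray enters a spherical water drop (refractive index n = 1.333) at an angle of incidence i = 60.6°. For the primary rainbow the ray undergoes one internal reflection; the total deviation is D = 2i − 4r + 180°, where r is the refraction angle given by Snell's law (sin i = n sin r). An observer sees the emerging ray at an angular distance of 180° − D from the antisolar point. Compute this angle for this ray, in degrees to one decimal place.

42.0°

sin r = sin 60.6° / 1.333 = 0.8712/1.333 = 0.6536; r = 40.81°.
D = 2·60.6° − 4·40.81° + 180° = 121.20° − 163.25° + 180° = 137.95°.
Angle from antisolar point = 180° − D = 42.05°.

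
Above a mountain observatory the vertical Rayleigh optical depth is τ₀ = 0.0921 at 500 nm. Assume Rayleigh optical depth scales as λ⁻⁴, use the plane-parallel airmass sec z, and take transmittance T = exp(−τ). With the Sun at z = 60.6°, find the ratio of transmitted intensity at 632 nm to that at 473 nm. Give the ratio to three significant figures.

1.17

Airmass: sec 60.6° = 2.0371.
τ(632 nm) = 0.0921 × (500/632)⁴ × 2.0371 = 0.0921 × 0.3918 × 2.0371 = 0.0735.
τ(473 nm) = 0.0921 × (500/473)⁴ × 2.0371 = 0.0921 × 1.2486 × 2.0371 = 0.2343.
T(632)/T(473) = exp(τ_B − τ_A) = exp(0.1608) = 1.1744.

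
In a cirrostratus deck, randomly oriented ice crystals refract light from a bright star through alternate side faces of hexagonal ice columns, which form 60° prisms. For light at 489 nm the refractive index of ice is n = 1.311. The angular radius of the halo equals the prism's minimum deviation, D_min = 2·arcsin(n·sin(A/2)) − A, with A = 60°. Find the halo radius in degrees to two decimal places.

21.92°

n·sin(A/2) = 1.311 × sin 30° = 1.311 × 0.5000 = 0.6555.
D_min = 2·arcsin(0.6555) − 60° = 2 × 40.958° − 60° = 21.915°.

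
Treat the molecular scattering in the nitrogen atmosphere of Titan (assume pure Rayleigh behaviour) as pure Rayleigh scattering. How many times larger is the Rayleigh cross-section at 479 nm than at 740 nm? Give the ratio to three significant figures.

Rayleigh scattering ∝ λ⁻⁴, so the ratio of coefficients is the inverse fourth power of the wavelength ratio.
σ(479)/σ(740) = (740/479)⁴ = (1.5449)⁴ = 5.696.

5.70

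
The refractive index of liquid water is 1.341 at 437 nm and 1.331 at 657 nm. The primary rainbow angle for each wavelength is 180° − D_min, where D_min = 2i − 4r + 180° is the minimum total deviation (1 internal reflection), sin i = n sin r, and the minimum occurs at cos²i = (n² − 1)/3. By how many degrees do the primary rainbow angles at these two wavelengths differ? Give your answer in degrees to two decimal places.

At 437 nm (n = 1.341): cos²i = 0.26609 → i = 58.946°, r = 39.705°, D_min = 139.071°, rainbow angle = 40.929°.
At 657 nm (n = 1.331): cos²i = 0.25719 → i = 59.527°, r = 40.356°, D_min = 137.630°, rainbow angle = 42.370°.
Angular width = |40.929° − 42.370°| = 1.441°.

1.44°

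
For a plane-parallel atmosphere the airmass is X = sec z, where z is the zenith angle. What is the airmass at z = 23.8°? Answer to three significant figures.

X = sec z = 1/cos 23.8° = 1/0.9150 = 1.0929.

1.09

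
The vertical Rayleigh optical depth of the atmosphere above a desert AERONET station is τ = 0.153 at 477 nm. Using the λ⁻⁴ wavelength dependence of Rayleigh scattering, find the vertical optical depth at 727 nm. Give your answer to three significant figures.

0.0284

τ(727 nm) = τ(477 nm) × (477/727)⁴ = 0.153 × (0.6561)⁴ = 0.153 × 0.1853 = 0.0284.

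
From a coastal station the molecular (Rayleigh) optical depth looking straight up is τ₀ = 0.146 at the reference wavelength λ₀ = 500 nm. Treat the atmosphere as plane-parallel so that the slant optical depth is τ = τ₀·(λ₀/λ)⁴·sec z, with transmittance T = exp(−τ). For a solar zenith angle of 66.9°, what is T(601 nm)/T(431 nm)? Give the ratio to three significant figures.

Airmass: sec 66.9° = 2.5488.
τ(601 nm) = 0.146 × (500/601)⁴ × 2.5488 = 0.146 × 0.4791 × 2.5488 = 0.1783.
τ(431 nm) = 0.146 × (500/431)⁴ × 2.5488 = 0.146 × 1.8112 × 2.5488 = 0.6740.
T(601)/T(431) = exp(τ_B − τ_A) = exp(0.4957) = 1.6417.

1.64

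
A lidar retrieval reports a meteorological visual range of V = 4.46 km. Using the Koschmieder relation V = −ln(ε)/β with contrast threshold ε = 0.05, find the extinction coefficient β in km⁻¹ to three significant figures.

0.672 km⁻¹

β = −ln(0.05) / V = 2.996 / 4.46 = 0.6717 km⁻¹.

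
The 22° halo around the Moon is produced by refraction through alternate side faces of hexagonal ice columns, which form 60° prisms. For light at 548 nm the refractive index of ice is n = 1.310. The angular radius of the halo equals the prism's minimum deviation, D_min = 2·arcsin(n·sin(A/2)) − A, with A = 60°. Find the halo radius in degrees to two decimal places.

21.84°

n·sin(A/2) = 1.310 × sin 30° = 1.310 × 0.5000 = 0.6550.
D_min = 2·arcsin(0.6550) − 60° = 2 × 40.920° − 60° = 21.839°.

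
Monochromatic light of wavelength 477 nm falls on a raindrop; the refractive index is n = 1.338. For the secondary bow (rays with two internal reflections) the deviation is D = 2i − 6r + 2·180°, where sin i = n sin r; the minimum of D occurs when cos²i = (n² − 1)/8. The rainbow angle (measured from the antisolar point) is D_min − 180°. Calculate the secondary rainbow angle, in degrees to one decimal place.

52.2°

cos²i = (1.79024 − 1)/8 = 0.09878; i = arccos(0.31429) = 71.682°.
sin r = sin 71.682°/1.338 = 0.70951; r = 45.195°.
D_min = 2·71.682° − 6·45.195° + 360° = 232.193°.
Rainbow angle = D_min − 180° = 52.193°.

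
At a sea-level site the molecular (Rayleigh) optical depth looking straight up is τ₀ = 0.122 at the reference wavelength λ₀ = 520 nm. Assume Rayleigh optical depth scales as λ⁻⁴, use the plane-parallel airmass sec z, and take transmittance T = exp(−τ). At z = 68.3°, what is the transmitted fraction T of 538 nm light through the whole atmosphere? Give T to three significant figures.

0.750

sec 68.3° = 2.7046.
τ = 0.122 × (520/538)⁴ × 2.7046 = 0.122 × 0.8727 × 2.7046 = 0.2880.
T = exp(−0.2880) = 0.7498.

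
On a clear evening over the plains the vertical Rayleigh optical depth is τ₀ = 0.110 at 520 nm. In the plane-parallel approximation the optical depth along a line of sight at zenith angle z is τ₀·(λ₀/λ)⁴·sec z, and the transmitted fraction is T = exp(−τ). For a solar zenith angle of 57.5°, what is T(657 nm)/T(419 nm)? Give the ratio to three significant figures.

Airmass: sec 57.5° = 1.8612.
τ(657 nm) = 0.110 × (520/657)⁴ × 1.8612 = 0.110 × 0.3924 × 1.8612 = 0.0803.
τ(419 nm) = 0.110 × (520/419)⁴ × 1.8612 = 0.110 × 2.3722 × 1.8612 = 0.4857.
T(657)/T(419) = exp(τ_B − τ_A) = exp(0.4053) = 1.4998.

1.50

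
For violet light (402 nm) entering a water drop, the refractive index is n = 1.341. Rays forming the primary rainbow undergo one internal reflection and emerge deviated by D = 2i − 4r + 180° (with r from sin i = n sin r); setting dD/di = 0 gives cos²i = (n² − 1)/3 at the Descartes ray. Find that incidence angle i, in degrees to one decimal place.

cos²i = (1.341² − 1)/3 = (1.79828 − 1)/3 = 0.26609.
cos i = 0.51584, so i = 58.946°.

58.9°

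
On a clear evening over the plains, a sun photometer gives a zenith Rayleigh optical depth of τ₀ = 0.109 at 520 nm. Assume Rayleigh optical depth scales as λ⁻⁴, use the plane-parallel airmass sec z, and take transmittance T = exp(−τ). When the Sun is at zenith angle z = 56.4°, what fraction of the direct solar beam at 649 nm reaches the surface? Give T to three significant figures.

sec 56.4° = 1.8070.
τ = 0.109 × (520/649)⁴ × 1.8070 = 0.109 × 0.4121 × 1.8070 = 0.0812.
T = exp(−0.0812) = 0.9220.

0.922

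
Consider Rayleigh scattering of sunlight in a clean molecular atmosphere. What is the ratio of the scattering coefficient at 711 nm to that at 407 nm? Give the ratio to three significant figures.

Rayleigh scattering ∝ λ⁻⁴, so the ratio of coefficients is the inverse fourth power of the wavelength ratio.
σ(711)/σ(407) = (407/711)⁴ = (0.5724)⁴ = 0.1074.

0.107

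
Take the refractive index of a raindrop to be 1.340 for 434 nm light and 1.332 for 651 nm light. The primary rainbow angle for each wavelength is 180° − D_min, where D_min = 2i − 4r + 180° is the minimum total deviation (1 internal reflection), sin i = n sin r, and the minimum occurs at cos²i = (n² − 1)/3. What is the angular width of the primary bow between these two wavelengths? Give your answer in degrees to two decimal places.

At 434 nm (n = 1.340): cos²i = 0.26520 → i = 59.004°, r = 39.770°, D_min = 138.929°, rainbow angle = 41.071°.
At 651 nm (n = 1.332): cos²i = 0.25807 → i = 59.469°, r = 40.290°, D_min = 137.776°, rainbow angle = 42.224°.
Angular width = |41.071° − 42.224°| = 1.153°.

1.15°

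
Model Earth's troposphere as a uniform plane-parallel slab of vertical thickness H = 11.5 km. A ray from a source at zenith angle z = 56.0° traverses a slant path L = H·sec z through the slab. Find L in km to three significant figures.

sec z = 1/cos 56.0° = 1.7883.
L = 11.5 × 1.7883 = 20.565 km.

20.6 km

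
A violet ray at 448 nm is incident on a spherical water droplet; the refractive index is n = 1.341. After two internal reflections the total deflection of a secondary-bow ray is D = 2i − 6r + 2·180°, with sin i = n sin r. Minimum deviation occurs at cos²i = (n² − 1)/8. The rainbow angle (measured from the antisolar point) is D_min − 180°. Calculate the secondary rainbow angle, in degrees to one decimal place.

53.0°

cos²i = (1.79828 − 1)/8 = 0.09979; i = arccos(0.31589) = 71.586°.
sin r = sin 71.586°/1.341 = 0.70753; r = 45.034°.
D_min = 2·71.586° − 6·45.034° + 360° = 232.966°.
Rainbow angle = D_min − 180° = 52.966°.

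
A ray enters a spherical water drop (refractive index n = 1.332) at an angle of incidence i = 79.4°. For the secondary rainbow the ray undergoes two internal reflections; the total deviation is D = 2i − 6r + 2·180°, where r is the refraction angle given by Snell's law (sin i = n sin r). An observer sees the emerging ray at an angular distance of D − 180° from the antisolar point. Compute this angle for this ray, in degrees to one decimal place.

53.5°

sin r = sin 79.4° / 1.332 = 0.9829/1.332 = 0.7379; r = 47.56°.
D = 2·79.4° − 6·47.56° + 2·180° = 158.80° − 285.34° + 360° = 233.46°.
Angle from antisolar point = D − 180° = 53.46°.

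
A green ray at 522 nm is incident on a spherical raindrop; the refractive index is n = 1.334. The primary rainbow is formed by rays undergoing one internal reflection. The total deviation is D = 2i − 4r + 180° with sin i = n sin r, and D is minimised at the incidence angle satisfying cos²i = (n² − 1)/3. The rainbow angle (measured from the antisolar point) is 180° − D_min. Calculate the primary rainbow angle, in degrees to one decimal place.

41.9°

cos²i = (1.77956 − 1)/3 = 0.25985; i = arccos(0.50976) = 59.352°.
sin r = sin 59.352°/1.334 = 0.64492; r = 40.159°.
D_min = 2·59.352° − 4·40.159° + 180° = 138.067°.
Rainbow angle = 180° − D_min = 41.933°.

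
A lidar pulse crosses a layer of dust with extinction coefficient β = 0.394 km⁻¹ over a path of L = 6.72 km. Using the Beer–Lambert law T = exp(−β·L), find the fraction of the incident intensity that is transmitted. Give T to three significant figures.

0.0708

τ = β·L = 0.394 × 6.72 = 2.6477.
T = exp(−2.6477) = 0.0708.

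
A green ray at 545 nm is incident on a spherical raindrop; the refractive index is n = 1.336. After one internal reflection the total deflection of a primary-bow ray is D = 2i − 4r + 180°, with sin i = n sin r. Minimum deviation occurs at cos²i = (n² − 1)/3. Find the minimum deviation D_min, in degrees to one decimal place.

138.4°

cos²i = (1.78490 − 1)/3 = 0.26163; i = arccos(0.51150) = 59.236°.
sin r = sin 59.236°/1.336 = 0.64318; r = 40.029°.
D_min = 2·59.236° − 4·40.029° + 180° = 138.356°.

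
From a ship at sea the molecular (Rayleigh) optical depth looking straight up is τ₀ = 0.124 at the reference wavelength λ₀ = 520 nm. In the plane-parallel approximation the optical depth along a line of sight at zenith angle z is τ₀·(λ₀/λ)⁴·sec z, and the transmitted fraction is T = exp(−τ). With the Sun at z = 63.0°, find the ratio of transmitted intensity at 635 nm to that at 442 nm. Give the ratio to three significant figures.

1.49

Airmass: sec 63.0° = 2.2027.
τ(635 nm) = 0.124 × (520/635)⁴ × 2.2027 = 0.124 × 0.4497 × 2.2027 = 0.1228.
τ(442 nm) = 0.124 × (520/442)⁴ × 2.2027 = 0.124 × 1.9157 × 2.2027 = 0.5232.
T(635)/T(442) = exp(τ_B − τ_A) = exp(0.4004) = 1.4924.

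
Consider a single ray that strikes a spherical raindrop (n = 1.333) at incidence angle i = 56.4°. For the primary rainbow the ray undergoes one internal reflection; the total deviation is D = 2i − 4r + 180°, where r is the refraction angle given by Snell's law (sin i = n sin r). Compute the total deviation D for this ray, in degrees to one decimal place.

sin r = sin 56.4° / 1.333 = 0.8329/1.333 = 0.6248; r = 38.67°.
D = 2·56.4° − 4·38.67° + 180° = 112.80° − 154.68° + 180° = 138.12°.

138.1°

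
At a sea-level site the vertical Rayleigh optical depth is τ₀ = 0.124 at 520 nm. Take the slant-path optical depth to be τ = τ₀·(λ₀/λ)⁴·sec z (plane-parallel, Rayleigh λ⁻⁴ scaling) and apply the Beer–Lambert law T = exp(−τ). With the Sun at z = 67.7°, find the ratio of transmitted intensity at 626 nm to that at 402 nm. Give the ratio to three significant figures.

Airmass: sec 67.7° = 2.6354.
τ(626 nm) = 0.124 × (520/626)⁴ × 2.6354 = 0.124 × 0.4761 × 2.6354 = 0.1556.
τ(402 nm) = 0.124 × (520/402)⁴ × 2.6354 = 0.124 × 2.7997 × 2.6354 = 0.9149.
T(626)/T(402) = exp(τ_B − τ_A) = exp(0.7593) = 2.1368.

2.14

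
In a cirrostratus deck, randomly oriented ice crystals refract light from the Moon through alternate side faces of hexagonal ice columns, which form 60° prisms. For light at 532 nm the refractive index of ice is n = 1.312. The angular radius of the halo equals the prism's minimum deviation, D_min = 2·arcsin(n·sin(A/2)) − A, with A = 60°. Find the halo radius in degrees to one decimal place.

n·sin(A/2) = 1.312 × sin 30° = 1.312 × 0.5000 = 0.6560.
D_min = 2·arcsin(0.6560) − 60° = 2 × 40.996° − 60° = 21.991°.

22.0°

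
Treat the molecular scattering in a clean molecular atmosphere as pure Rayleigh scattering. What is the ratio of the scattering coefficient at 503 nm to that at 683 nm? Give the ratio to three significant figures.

3.40

Rayleigh scattering ∝ λ⁻⁴, so the ratio of coefficients is the inverse fourth power of the wavelength ratio.
σ(503)/σ(683) = (683/503)⁴ = (1.3579)⁴ = 3.399.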